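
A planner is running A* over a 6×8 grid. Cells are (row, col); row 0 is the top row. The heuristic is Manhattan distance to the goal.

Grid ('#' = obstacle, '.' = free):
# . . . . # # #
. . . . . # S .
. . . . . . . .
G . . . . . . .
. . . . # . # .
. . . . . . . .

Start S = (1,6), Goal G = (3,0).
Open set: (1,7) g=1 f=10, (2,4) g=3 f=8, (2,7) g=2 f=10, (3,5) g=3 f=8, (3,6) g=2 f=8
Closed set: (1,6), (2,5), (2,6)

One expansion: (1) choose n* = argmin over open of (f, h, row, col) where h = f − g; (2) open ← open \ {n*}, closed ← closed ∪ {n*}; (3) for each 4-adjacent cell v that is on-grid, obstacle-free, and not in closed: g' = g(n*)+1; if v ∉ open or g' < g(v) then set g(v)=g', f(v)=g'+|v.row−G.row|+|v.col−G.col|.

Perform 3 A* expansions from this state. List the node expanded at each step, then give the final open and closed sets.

order=[(2,4) → (2,3) → (2,2)]; open=[(1,2) g=6 f=10, (1,3) g=5 f=10, (1,4) g=4 f=10, (1,7) g=1 f=10, (2,1) g=6 f=8, (2,7) g=2 f=10, (3,2) g=6 f=8, (3,3) g=5 f=8, (3,4) g=4 f=8, (3,5) g=3 f=8, (3,6) g=2 f=8]; closed=[(1,6), (2,2), (2,3), (2,4), (2,5), (2,6)]

step 1: expand (2,4) (f=8, h=5) → closed; open now [(1,4) g=4 f=10, (1,7) g=1 f=10, (2,3) g=4 f=8, (2,7) g=2 f=10, (3,4) g=4 f=8, (3,5) g=3 f=8, (3,6) g=2 f=8]
step 2: expand (2,3) (f=8, h=4) → closed; open now [(1,3) g=5 f=10, (1,4) g=4 f=10, (1,7) g=1 f=10, (2,2) g=5 f=8, (2,7) g=2 f=10, (3,3) g=5 f=8, (3,4) g=4 f=8, (3,5) g=3 f=8, (3,6) g=2 f=8]
step 3: expand (2,2) (f=8, h=3) → closed; open now [(1,2) g=6 f=10, (1,3) g=5 f=10, (1,4) g=4 f=10, (1,7) g=1 f=10, (2,1) g=6 f=8, (2,7) g=2 f=10, (3,2) g=6 f=8, (3,3) g=5 f=8, (3,4) g=4 f=8, (3,5) g=3 f=8, (3,6) g=2 f=8]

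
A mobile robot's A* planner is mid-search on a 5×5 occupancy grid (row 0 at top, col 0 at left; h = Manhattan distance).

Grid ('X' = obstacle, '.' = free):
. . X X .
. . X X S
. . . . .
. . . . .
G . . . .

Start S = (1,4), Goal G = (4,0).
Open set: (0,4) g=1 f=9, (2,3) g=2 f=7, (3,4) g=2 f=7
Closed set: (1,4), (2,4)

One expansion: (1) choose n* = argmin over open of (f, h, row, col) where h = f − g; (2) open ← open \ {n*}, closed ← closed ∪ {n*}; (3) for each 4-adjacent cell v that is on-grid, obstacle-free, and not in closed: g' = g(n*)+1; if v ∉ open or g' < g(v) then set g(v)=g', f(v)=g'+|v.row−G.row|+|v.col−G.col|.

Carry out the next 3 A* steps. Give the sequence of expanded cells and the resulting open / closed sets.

order=[(2,3) → (2,2) → (2,1)]; open=[(0,4) g=1 f=9, (1,1) g=5 f=9, (2,0) g=5 f=7, (3,1) g=5 f=7, (3,2) g=4 f=7, (3,3) g=3 f=7, (3,4) g=2 f=7]; closed=[(1,4), (2,1), (2,2), (2,3), (2,4)]

step 1: expand (2,3) (f=7, h=5) → closed; open now [(0,4) g=1 f=9, (2,2) g=3 f=7, (3,3) g=3 f=7, (3,4) g=2 f=7]
step 2: expand (2,2) (f=7, h=4) → closed; open now [(0,4) g=1 f=9, (2,1) g=4 f=7, (3,2) g=4 f=7, (3,3) g=3 f=7, (3,4) g=2 f=7]
step 3: expand (2,1) (f=7, h=3) → closed; open now [(0,4) g=1 f=9, (1,1) g=5 f=9, (2,0) g=5 f=7, (3,1) g=5 f=7, (3,2) g=4 f=7, (3,3) g=3 f=7, (3,4) g=2 f=7]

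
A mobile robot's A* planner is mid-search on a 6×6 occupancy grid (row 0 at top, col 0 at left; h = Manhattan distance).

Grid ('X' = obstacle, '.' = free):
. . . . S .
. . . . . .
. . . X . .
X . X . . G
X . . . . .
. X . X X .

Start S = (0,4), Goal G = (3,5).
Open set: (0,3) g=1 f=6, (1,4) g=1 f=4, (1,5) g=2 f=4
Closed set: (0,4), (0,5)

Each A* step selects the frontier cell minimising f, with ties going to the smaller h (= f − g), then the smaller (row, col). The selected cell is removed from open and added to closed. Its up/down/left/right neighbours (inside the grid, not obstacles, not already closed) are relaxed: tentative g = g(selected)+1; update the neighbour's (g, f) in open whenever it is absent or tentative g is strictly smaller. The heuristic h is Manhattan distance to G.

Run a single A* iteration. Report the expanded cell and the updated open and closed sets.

step 1: expand (1,5) (f=4, h=2) → closed; open now [(0,3) g=1 f=6, (1,4) g=1 f=4, (2,5) g=3 f=4]

expanded=(1,5); open=[(0,3) g=1 f=6, (1,4) g=1 f=4, (2,5) g=3 f=4]; closed=[(0,4), (0,5), (1,5)]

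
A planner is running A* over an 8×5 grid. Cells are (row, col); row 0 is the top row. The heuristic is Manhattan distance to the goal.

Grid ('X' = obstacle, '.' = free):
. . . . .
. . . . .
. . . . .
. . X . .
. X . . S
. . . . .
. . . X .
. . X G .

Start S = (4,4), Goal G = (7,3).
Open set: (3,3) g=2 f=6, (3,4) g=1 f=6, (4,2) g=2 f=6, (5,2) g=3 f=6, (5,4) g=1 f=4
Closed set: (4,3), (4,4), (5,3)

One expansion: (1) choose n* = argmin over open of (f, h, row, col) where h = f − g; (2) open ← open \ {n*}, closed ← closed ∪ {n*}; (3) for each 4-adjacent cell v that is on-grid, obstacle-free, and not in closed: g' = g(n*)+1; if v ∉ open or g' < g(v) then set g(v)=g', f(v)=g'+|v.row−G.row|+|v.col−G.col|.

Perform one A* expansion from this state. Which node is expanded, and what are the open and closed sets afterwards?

expanded=(5,4); open=[(3,3) g=2 f=6, (3,4) g=1 f=6, (4,2) g=2 f=6, (5,2) g=3 f=6, (6,4) g=2 f=4]; closed=[(4,3), (4,4), (5,3), (5,4)]

step 1: expand (5,4) (f=4, h=3) → closed; open now [(3,3) g=2 f=6, (3,4) g=1 f=6, (4,2) g=2 f=6, (5,2) g=3 f=6, (6,4) g=2 f=4]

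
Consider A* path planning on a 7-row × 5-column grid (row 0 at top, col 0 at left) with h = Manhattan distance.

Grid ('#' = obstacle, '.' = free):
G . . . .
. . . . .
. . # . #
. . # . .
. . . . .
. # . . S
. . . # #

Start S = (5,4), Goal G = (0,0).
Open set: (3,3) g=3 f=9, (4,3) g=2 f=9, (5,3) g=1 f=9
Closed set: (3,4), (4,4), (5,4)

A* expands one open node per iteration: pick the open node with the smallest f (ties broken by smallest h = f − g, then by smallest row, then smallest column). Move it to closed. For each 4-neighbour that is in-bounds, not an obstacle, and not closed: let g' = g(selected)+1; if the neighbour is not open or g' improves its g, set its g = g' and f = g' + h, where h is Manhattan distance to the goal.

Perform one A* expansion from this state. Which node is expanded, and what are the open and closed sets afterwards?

step 1: expand (3,3) (f=9, h=6) → closed; open now [(2,3) g=4 f=9, (4,3) g=2 f=9, (5,3) g=1 f=9]

expanded=(3,3); open=[(2,3) g=4 f=9, (4,3) g=2 f=9, (5,3) g=1 f=9]; closed=[(3,3), (3,4), (4,4), (5,4)]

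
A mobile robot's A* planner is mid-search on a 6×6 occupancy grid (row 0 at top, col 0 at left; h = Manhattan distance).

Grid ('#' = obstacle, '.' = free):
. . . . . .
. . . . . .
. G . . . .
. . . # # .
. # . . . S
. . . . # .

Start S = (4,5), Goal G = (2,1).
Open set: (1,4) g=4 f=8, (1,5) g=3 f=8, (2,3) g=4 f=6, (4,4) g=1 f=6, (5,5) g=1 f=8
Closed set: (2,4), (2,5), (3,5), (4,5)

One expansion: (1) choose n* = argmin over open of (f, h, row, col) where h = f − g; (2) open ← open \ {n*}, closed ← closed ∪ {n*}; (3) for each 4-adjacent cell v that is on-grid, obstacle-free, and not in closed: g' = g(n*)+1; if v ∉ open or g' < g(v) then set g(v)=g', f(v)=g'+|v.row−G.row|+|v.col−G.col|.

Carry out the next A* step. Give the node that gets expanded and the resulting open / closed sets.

step 1: expand (2,3) (f=6, h=2) → closed; open now [(1,3) g=5 f=8, (1,4) g=4 f=8, (1,5) g=3 f=8, (2,2) g=5 f=6, (4,4) g=1 f=6, (5,5) g=1 f=8]

expanded=(2,3); open=[(1,3) g=5 f=8, (1,4) g=4 f=8, (1,5) g=3 f=8, (2,2) g=5 f=6, (4,4) g=1 f=6, (5,5) g=1 f=8]; closed=[(2,3), (2,4), (2,5), (3,5), (4,5)]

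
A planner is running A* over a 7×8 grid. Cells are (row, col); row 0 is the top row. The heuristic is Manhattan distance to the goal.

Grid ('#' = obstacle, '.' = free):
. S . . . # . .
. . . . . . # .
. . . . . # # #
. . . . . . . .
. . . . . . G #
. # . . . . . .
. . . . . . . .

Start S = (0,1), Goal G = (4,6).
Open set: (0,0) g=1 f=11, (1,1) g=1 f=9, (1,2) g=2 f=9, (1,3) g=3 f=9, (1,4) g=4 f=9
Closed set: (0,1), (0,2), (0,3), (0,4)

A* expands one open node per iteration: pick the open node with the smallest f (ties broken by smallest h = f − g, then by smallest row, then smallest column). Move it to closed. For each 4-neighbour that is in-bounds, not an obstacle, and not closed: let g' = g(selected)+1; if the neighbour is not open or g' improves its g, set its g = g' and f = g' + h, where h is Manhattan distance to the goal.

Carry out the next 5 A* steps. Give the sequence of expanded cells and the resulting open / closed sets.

step 1: expand (1,4) (f=9, h=5) → closed; open now [(0,0) g=1 f=11, (1,1) g=1 f=9, (1,2) g=2 f=9, (1,3) g=3 f=9, (1,5) g=5 f=9, (2,4) g=5 f=9]
step 2: expand (1,5) (f=9, h=4) → closed; open now [(0,0) g=1 f=11, (1,1) g=1 f=9, (1,2) g=2 f=9, (1,3) g=3 f=9, (2,4) g=5 f=9]
step 3: expand (2,4) (f=9, h=4) → closed; open now [(0,0) g=1 f=11, (1,1) g=1 f=9, (1,2) g=2 f=9, (1,3) g=3 f=9, (2,3) g=6 f=11, (3,4) g=6 f=9]
step 4: expand (3,4) (f=9, h=3) → closed; open now [(0,0) g=1 f=11, (1,1) g=1 f=9, (1,2) g=2 f=9, (1,3) g=3 f=9, (2,3) g=6 f=11, (3,3) g=7 f=11, (3,5) g=7 f=9, (4,4) g=7 f=9]
step 5: expand (3,5) (f=9, h=2) → closed; open now [(0,0) g=1 f=11, (1,1) g=1 f=9, (1,2) g=2 f=9, (1,3) g=3 f=9, (2,3) g=6 f=11, (3,3) g=7 f=11, (3,6) g=8 f=9, (4,4) g=7 f=9, (4,5) g=8 f=9]

order=[(1,4) → (1,5) → (2,4) → (3,4) → (3,5)]; open=[(0,0) g=1 f=11, (1,1) g=1 f=9, (1,2) g=2 f=9, (1,3) g=3 f=9, (2,3) g=6 f=11, (3,3) g=7 f=11, (3,6) g=8 f=9, (4,4) g=7 f=9, (4,5) g=8 f=9]; closed=[(0,1), (0,2), (0,3), (0,4), (1,4), (1,5), (2,4), (3,4), (3,5)]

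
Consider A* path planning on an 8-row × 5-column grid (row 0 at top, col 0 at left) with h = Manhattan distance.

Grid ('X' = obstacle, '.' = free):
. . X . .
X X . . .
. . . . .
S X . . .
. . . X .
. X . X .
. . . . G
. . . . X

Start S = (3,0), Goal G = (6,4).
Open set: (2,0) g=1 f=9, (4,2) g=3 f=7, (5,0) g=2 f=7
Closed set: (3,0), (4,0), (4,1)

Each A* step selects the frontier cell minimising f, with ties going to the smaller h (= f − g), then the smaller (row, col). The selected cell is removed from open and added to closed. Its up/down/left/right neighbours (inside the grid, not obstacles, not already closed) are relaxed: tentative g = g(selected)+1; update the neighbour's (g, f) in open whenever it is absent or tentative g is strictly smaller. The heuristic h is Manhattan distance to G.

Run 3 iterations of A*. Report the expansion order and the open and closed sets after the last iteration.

step 1: expand (4,2) (f=7, h=4) → closed; open now [(2,0) g=1 f=9, (3,2) g=4 f=9, (5,0) g=2 f=7, (5,2) g=4 f=7]
step 2: expand (5,2) (f=7, h=3) → closed; open now [(2,0) g=1 f=9, (3,2) g=4 f=9, (5,0) g=2 f=7, (6,2) g=5 f=7]
step 3: expand (6,2) (f=7, h=2) → closed; open now [(2,0) g=1 f=9, (3,2) g=4 f=9, (5,0) g=2 f=7, (6,1) g=6 f=9, (6,3) g=6 f=7, (7,2) g=6 f=9]

order=[(4,2) → (5,2) → (6,2)]; open=[(2,0) g=1 f=9, (3,2) g=4 f=9, (5,0) g=2 f=7, (6,1) g=6 f=9, (6,3) g=6 f=7, (7,2) g=6 f=9]; closed=[(3,0), (4,0), (4,1), (4,2), (5,2), (6,2)]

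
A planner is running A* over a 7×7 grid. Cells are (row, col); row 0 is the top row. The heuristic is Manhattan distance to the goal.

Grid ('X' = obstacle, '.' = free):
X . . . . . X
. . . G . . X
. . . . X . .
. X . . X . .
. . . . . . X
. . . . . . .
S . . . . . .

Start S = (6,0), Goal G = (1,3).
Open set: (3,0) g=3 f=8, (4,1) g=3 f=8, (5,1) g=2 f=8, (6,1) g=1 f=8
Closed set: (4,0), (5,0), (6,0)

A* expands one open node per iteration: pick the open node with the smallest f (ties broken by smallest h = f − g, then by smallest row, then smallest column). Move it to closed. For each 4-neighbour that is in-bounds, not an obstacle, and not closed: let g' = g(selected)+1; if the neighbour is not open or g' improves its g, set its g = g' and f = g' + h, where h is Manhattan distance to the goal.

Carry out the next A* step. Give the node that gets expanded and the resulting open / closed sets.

expanded=(3,0); open=[(2,0) g=4 f=8, (4,1) g=3 f=8, (5,1) g=2 f=8, (6,1) g=1 f=8]; closed=[(3,0), (4,0), (5,0), (6,0)]

step 1: expand (3,0) (f=8, h=5) → closed; open now [(2,0) g=4 f=8, (4,1) g=3 f=8, (5,1) g=2 f=8, (6,1) g=1 f=8]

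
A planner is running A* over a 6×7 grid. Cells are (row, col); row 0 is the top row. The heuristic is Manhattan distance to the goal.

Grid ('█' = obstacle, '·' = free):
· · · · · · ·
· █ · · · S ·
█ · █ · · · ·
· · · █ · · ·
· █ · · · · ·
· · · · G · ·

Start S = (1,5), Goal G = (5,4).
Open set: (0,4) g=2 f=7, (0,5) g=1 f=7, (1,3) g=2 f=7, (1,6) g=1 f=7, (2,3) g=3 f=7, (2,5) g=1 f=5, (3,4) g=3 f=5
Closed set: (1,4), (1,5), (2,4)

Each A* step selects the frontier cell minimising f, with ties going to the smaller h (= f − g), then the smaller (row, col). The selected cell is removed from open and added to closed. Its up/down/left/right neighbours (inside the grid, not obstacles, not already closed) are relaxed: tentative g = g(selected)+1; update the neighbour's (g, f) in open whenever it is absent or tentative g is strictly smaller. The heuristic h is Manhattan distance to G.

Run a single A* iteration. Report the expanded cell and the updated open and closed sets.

step 1: expand (3,4) (f=5, h=2) → closed; open now [(0,4) g=2 f=7, (0,5) g=1 f=7, (1,3) g=2 f=7, (1,6) g=1 f=7, (2,3) g=3 f=7, (2,5) g=1 f=5, (3,5) g=4 f=7, (4,4) g=4 f=5]

expanded=(3,4); open=[(0,4) g=2 f=7, (0,5) g=1 f=7, (1,3) g=2 f=7, (1,6) g=1 f=7, (2,3) g=3 f=7, (2,5) g=1 f=5, (3,5) g=4 f=7, (4,4) g=4 f=5]; closed=[(1,4), (1,5), (2,4), (3,4)]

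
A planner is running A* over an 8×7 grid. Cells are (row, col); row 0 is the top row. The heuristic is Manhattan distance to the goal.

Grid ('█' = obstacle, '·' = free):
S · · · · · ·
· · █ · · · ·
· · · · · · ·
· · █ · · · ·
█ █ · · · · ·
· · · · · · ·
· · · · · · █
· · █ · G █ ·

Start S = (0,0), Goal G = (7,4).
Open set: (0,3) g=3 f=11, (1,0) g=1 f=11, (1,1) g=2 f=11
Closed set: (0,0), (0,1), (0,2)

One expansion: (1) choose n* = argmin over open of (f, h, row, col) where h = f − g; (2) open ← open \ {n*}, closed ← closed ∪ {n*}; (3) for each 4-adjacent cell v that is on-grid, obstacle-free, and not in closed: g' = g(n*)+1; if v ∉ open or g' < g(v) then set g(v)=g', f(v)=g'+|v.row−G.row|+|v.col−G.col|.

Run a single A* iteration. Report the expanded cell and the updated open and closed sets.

step 1: expand (0,3) (f=11, h=8) → closed; open now [(0,4) g=4 f=11, (1,0) g=1 f=11, (1,1) g=2 f=11, (1,3) g=4 f=11]

expanded=(0,3); open=[(0,4) g=4 f=11, (1,0) g=1 f=11, (1,1) g=2 f=11, (1,3) g=4 f=11]; closed=[(0,0), (0,1), (0,2), (0,3)]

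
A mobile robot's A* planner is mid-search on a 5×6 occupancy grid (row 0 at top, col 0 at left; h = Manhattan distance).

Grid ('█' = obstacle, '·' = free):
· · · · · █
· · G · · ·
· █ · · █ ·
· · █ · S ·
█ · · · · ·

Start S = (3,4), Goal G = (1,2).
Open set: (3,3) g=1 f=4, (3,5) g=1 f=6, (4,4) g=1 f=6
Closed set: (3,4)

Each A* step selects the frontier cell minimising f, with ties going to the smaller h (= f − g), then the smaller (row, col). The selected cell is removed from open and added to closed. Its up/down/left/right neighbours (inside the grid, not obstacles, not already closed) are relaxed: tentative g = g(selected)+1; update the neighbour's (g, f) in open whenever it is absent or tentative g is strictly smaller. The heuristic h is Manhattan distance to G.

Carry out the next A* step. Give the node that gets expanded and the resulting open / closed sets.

expanded=(3,3); open=[(2,3) g=2 f=4, (3,5) g=1 f=6, (4,3) g=2 f=6, (4,4) g=1 f=6]; closed=[(3,3), (3,4)]

step 1: expand (3,3) (f=4, h=3) → closed; open now [(2,3) g=2 f=4, (3,5) g=1 f=6, (4,3) g=2 f=6, (4,4) g=1 f=6]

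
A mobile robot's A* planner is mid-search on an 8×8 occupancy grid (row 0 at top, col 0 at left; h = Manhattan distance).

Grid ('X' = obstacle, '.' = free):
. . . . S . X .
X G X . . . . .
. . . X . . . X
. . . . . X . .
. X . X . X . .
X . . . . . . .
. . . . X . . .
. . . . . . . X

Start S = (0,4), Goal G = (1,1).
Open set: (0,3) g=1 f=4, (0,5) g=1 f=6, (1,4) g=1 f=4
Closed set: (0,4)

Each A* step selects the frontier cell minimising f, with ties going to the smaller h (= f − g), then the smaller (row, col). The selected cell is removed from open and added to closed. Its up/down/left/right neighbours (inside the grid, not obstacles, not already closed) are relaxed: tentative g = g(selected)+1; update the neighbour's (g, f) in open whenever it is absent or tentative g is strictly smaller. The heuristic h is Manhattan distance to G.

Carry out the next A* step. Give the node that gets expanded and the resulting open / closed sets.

expanded=(0,3); open=[(0,2) g=2 f=4, (0,5) g=1 f=6, (1,3) g=2 f=4, (1,4) g=1 f=4]; closed=[(0,3), (0,4)]

step 1: expand (0,3) (f=4, h=3) → closed; open now [(0,2) g=2 f=4, (0,5) g=1 f=6, (1,3) g=2 f=4, (1,4) g=1 f=4]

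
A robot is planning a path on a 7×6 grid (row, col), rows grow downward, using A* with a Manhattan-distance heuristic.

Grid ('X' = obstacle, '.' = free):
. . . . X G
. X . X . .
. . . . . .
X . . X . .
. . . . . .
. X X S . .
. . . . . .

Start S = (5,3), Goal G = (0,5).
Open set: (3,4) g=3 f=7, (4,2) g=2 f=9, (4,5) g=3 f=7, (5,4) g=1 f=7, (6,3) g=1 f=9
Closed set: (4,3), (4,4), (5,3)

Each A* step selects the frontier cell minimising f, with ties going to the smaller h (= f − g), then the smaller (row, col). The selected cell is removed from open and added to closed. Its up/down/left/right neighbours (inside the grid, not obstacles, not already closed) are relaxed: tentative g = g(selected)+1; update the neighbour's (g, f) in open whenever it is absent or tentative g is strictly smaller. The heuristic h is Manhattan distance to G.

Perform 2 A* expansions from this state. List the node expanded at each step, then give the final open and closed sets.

order=[(3,4) → (2,4)]; open=[(1,4) g=5 f=7, (2,3) g=5 f=9, (2,5) g=5 f=7, (3,5) g=4 f=7, (4,2) g=2 f=9, (4,5) g=3 f=7, (5,4) g=1 f=7, (6,3) g=1 f=9]; closed=[(2,4), (3,4), (4,3), (4,4), (5,3)]

step 1: expand (3,4) (f=7, h=4) → closed; open now [(2,4) g=4 f=7, (3,5) g=4 f=7, (4,2) g=2 f=9, (4,5) g=3 f=7, (5,4) g=1 f=7, (6,3) g=1 f=9]
step 2: expand (2,4) (f=7, h=3) → closed; open now [(1,4) g=5 f=7, (2,3) g=5 f=9, (2,5) g=5 f=7, (3,5) g=4 f=7, (4,2) g=2 f=9, (4,5) g=3 f=7, (5,4) g=1 f=7, (6,3) g=1 f=9]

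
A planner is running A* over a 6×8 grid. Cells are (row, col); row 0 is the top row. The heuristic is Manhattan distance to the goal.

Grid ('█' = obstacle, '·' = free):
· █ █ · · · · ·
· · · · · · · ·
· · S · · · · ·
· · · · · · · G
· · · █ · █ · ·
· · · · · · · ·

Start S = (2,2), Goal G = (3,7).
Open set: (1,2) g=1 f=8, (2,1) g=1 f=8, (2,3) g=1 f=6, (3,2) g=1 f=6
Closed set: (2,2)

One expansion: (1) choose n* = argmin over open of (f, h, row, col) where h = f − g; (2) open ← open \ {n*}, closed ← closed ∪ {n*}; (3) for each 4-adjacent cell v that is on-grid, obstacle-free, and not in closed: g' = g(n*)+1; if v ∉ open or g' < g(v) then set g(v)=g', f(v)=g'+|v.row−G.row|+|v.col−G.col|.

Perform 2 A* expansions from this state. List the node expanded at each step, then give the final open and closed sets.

step 1: expand (2,3) (f=6, h=5) → closed; open now [(1,2) g=1 f=8, (1,3) g=2 f=8, (2,1) g=1 f=8, (2,4) g=2 f=6, (3,2) g=1 f=6, (3,3) g=2 f=6]
step 2: expand (2,4) (f=6, h=4) → closed; open now [(1,2) g=1 f=8, (1,3) g=2 f=8, (1,4) g=3 f=8, (2,1) g=1 f=8, (2,5) g=3 f=6, (3,2) g=1 f=6, (3,3) g=2 f=6, (3,4) g=3 f=6]

order=[(2,3) → (2,4)]; open=[(1,2) g=1 f=8, (1,3) g=2 f=8, (1,4) g=3 f=8, (2,1) g=1 f=8, (2,5) g=3 f=6, (3,2) g=1 f=6, (3,3) g=2 f=6, (3,4) g=3 f=6]; closed=[(2,2), (2,3), (2,4)]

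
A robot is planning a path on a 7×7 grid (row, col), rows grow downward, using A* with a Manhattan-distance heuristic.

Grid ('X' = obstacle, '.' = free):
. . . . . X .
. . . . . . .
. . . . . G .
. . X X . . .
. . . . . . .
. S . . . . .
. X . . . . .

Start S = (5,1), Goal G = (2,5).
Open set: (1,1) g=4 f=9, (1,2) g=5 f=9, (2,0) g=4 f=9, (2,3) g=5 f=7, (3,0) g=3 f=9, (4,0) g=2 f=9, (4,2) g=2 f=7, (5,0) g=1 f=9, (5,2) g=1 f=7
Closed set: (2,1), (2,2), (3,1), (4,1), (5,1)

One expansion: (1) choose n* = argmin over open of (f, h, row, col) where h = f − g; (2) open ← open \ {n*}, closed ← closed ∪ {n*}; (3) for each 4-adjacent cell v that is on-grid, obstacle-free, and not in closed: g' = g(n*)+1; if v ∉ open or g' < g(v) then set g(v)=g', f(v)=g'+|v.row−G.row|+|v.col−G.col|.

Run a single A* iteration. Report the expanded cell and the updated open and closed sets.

step 1: expand (2,3) (f=7, h=2) → closed; open now [(1,1) g=4 f=9, (1,2) g=5 f=9, (1,3) g=6 f=9, (2,0) g=4 f=9, (2,4) g=6 f=7, (3,0) g=3 f=9, (4,0) g=2 f=9, (4,2) g=2 f=7, (5,0) g=1 f=9, (5,2) g=1 f=7]

expanded=(2,3); open=[(1,1) g=4 f=9, (1,2) g=5 f=9, (1,3) g=6 f=9, (2,0) g=4 f=9, (2,4) g=6 f=7, (3,0) g=3 f=9, (4,0) g=2 f=9, (4,2) g=2 f=7, (5,0) g=1 f=9, (5,2) g=1 f=7]; closed=[(2,1), (2,2), (2,3), (3,1), (4,1), (5,1)]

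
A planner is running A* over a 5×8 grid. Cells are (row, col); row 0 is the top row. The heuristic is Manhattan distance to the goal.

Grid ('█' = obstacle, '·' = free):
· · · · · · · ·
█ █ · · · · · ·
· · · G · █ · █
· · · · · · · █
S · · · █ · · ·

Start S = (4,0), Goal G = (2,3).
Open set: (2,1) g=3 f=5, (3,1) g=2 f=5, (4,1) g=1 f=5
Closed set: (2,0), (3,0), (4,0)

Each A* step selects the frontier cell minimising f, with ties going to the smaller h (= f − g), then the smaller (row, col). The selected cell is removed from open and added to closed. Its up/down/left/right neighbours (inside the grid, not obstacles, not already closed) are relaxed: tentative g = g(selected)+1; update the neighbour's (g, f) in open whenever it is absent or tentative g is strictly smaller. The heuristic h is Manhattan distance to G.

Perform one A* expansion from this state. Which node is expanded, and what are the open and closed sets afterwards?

step 1: expand (2,1) (f=5, h=2) → closed; open now [(2,2) g=4 f=5, (3,1) g=2 f=5, (4,1) g=1 f=5]

expanded=(2,1); open=[(2,2) g=4 f=5, (3,1) g=2 f=5, (4,1) g=1 f=5]; closed=[(2,0), (2,1), (3,0), (4,0)]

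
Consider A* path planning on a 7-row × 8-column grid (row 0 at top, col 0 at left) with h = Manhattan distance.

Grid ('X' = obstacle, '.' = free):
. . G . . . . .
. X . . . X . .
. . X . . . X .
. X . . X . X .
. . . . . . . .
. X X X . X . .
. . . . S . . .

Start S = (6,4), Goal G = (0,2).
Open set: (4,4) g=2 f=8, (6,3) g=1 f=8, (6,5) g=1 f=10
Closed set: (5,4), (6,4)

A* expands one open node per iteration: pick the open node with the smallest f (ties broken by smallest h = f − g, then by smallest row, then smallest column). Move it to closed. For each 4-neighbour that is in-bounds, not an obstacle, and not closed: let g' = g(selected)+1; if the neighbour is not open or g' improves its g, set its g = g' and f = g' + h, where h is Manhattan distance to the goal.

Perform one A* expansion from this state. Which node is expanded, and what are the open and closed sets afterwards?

expanded=(4,4); open=[(4,3) g=3 f=8, (4,5) g=3 f=10, (6,3) g=1 f=8, (6,5) g=1 f=10]; closed=[(4,4), (5,4), (6,4)]

step 1: expand (4,4) (f=8, h=6) → closed; open now [(4,3) g=3 f=8, (4,5) g=3 f=10, (6,3) g=1 f=8, (6,5) g=1 f=10]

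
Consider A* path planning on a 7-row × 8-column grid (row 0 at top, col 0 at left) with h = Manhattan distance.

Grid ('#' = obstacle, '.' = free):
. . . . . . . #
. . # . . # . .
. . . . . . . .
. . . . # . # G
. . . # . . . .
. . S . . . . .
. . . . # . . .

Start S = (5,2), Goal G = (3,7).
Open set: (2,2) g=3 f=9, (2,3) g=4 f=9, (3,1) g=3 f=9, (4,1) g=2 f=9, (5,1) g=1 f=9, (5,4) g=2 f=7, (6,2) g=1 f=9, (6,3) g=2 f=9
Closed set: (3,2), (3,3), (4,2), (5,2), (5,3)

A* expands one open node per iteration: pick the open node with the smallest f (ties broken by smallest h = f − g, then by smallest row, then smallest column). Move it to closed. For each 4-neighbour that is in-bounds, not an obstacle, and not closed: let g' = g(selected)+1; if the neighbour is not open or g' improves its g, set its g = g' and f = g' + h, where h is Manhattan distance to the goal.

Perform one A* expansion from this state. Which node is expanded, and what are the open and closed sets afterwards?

step 1: expand (5,4) (f=7, h=5) → closed; open now [(2,2) g=3 f=9, (2,3) g=4 f=9, (3,1) g=3 f=9, (4,1) g=2 f=9, (4,4) g=3 f=7, (5,1) g=1 f=9, (5,5) g=3 f=7, (6,2) g=1 f=9, (6,3) g=2 f=9]

expanded=(5,4); open=[(2,2) g=3 f=9, (2,3) g=4 f=9, (3,1) g=3 f=9, (4,1) g=2 f=9, (4,4) g=3 f=7, (5,1) g=1 f=9, (5,5) g=3 f=7, (6,2) g=1 f=9, (6,3) g=2 f=9]; closed=[(3,2), (3,3), (4,2), (5,2), (5,3), (5,4)]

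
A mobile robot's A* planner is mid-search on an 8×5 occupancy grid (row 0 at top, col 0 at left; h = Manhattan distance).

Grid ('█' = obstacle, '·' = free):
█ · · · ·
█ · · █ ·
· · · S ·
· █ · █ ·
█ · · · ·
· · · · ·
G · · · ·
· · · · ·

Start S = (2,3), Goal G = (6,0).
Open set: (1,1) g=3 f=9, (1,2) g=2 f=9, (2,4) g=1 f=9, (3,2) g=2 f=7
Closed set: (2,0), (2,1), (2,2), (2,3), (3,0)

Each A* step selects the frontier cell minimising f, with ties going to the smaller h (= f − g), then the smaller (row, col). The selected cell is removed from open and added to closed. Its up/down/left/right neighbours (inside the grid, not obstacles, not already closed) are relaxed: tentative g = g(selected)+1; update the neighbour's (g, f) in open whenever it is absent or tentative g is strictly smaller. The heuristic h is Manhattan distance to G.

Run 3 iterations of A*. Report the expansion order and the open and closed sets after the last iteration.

order=[(3,2) → (4,2) → (4,1)]; open=[(1,1) g=3 f=9, (1,2) g=2 f=9, (2,4) g=1 f=9, (4,3) g=4 f=9, (5,1) g=5 f=7, (5,2) g=4 f=7]; closed=[(2,0), (2,1), (2,2), (2,3), (3,0), (3,2), (4,1), (4,2)]

step 1: expand (3,2) (f=7, h=5) → closed; open now [(1,1) g=3 f=9, (1,2) g=2 f=9, (2,4) g=1 f=9, (4,2) g=3 f=7]
step 2: expand (4,2) (f=7, h=4) → closed; open now [(1,1) g=3 f=9, (1,2) g=2 f=9, (2,4) g=1 f=9, (4,1) g=4 f=7, (4,3) g=4 f=9, (5,2) g=4 f=7]
step 3: expand (4,1) (f=7, h=3) → closed; open now [(1,1) g=3 f=9, (1,2) g=2 f=9, (2,4) g=1 f=9, (4,3) g=4 f=9, (5,1) g=5 f=7, (5,2) g=4 f=7]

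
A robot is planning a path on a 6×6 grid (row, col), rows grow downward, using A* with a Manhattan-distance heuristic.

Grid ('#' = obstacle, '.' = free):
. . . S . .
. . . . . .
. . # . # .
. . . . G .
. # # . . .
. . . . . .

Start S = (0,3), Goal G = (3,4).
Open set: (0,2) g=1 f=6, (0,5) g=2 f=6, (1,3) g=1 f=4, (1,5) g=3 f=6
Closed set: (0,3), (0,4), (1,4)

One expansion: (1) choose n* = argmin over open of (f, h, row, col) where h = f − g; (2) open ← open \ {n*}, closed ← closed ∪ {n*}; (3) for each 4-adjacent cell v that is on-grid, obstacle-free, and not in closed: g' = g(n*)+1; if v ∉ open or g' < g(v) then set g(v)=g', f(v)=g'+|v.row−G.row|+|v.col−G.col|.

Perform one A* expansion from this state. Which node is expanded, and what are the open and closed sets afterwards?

expanded=(1,3); open=[(0,2) g=1 f=6, (0,5) g=2 f=6, (1,2) g=2 f=6, (1,5) g=3 f=6, (2,3) g=2 f=4]; closed=[(0,3), (0,4), (1,3), (1,4)]

step 1: expand (1,3) (f=4, h=3) → closed; open now [(0,2) g=1 f=6, (0,5) g=2 f=6, (1,2) g=2 f=6, (1,5) g=3 f=6, (2,3) g=2 f=4]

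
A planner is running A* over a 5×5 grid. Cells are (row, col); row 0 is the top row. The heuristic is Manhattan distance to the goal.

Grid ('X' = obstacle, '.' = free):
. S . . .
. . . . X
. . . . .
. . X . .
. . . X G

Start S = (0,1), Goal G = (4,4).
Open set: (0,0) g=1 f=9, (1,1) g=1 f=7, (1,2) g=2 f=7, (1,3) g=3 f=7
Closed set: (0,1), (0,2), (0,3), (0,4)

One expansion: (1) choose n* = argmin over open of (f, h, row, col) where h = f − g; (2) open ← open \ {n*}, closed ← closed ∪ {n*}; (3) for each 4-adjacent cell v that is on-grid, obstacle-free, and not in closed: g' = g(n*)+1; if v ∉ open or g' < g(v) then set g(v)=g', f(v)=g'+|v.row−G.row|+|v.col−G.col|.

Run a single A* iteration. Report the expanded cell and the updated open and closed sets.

step 1: expand (1,3) (f=7, h=4) → closed; open now [(0,0) g=1 f=9, (1,1) g=1 f=7, (1,2) g=2 f=7, (2,3) g=4 f=7]

expanded=(1,3); open=[(0,0) g=1 f=9, (1,1) g=1 f=7, (1,2) g=2 f=7, (2,3) g=4 f=7]; closed=[(0,1), (0,2), (0,3), (0,4), (1,3)]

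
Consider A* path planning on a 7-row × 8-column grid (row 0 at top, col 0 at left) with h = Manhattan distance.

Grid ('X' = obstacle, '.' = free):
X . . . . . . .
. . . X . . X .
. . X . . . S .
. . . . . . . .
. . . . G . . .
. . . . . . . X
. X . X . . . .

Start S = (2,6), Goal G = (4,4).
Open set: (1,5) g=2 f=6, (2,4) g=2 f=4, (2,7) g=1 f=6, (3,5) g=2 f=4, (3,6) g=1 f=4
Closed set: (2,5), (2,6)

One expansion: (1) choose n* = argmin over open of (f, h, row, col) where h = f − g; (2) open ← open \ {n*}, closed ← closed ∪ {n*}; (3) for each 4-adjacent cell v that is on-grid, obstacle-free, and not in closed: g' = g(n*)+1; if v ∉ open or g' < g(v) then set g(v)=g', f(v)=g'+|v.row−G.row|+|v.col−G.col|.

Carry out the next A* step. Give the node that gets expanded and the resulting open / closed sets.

expanded=(2,4); open=[(1,4) g=3 f=6, (1,5) g=2 f=6, (2,3) g=3 f=6, (2,7) g=1 f=6, (3,4) g=3 f=4, (3,5) g=2 f=4, (3,6) g=1 f=4]; closed=[(2,4), (2,5), (2,6)]

step 1: expand (2,4) (f=4, h=2) → closed; open now [(1,4) g=3 f=6, (1,5) g=2 f=6, (2,3) g=3 f=6, (2,7) g=1 f=6, (3,4) g=3 f=4, (3,5) g=2 f=4, (3,6) g=1 f=4]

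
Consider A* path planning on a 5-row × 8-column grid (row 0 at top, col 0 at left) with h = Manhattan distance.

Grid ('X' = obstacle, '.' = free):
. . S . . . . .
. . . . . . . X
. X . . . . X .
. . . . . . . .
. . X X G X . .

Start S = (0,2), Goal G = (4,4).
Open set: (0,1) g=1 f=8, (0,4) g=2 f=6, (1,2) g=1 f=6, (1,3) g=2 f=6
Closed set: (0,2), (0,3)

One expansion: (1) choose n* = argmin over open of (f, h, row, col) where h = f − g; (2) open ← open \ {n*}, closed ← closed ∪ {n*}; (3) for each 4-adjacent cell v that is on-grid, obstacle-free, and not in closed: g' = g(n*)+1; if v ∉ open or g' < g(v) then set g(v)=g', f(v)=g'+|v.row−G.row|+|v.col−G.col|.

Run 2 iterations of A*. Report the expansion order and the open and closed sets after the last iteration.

order=[(0,4) → (1,4)]; open=[(0,1) g=1 f=8, (0,5) g=3 f=8, (1,2) g=1 f=6, (1,3) g=2 f=6, (1,5) g=4 f=8, (2,4) g=4 f=6]; closed=[(0,2), (0,3), (0,4), (1,4)]

step 1: expand (0,4) (f=6, h=4) → closed; open now [(0,1) g=1 f=8, (0,5) g=3 f=8, (1,2) g=1 f=6, (1,3) g=2 f=6, (1,4) g=3 f=6]
step 2: expand (1,4) (f=6, h=3) → closed; open now [(0,1) g=1 f=8, (0,5) g=3 f=8, (1,2) g=1 f=6, (1,3) g=2 f=6, (1,5) g=4 f=8, (2,4) g=4 f=6]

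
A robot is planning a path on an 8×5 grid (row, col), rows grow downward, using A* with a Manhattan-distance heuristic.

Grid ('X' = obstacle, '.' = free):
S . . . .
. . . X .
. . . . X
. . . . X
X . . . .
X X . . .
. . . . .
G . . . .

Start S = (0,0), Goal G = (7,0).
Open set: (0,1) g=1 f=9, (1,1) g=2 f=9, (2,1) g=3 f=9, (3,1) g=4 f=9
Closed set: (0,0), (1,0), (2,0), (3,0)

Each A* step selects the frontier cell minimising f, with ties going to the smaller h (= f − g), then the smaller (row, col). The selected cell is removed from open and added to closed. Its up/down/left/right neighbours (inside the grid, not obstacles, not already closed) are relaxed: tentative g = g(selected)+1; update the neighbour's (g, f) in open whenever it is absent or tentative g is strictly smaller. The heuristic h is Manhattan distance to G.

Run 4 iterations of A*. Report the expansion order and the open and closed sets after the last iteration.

order=[(3,1) → (4,1) → (2,1) → (1,1)]; open=[(0,1) g=1 f=9, (1,2) g=3 f=11, (2,2) g=4 f=11, (3,2) g=5 f=11, (4,2) g=6 f=11]; closed=[(0,0), (1,0), (1,1), (2,0), (2,1), (3,0), (3,1), (4,1)]

step 1: expand (3,1) (f=9, h=5) → closed; open now [(0,1) g=1 f=9, (1,1) g=2 f=9, (2,1) g=3 f=9, (3,2) g=5 f=11, (4,1) g=5 f=9]
step 2: expand (4,1) (f=9, h=4) → closed; open now [(0,1) g=1 f=9, (1,1) g=2 f=9, (2,1) g=3 f=9, (3,2) g=5 f=11, (4,2) g=6 f=11]
step 3: expand (2,1) (f=9, h=6) → closed; open now [(0,1) g=1 f=9, (1,1) g=2 f=9, (2,2) g=4 f=11, (3,2) g=5 f=11, (4,2) g=6 f=11]
step 4: expand (1,1) (f=9, h=7) → closed; open now [(0,1) g=1 f=9, (1,2) g=3 f=11, (2,2) g=4 f=11, (3,2) g=5 f=11, (4,2) g=6 f=11]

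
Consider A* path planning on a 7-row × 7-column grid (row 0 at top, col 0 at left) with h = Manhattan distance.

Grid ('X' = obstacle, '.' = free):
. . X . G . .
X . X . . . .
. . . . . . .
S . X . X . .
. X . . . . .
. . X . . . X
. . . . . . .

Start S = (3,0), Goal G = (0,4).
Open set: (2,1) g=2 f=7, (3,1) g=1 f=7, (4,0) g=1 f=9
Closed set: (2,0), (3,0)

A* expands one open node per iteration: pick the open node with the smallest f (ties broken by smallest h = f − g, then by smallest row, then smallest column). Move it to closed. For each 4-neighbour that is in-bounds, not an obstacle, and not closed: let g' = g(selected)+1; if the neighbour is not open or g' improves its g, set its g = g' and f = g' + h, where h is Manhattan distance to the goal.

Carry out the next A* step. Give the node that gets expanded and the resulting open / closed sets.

expanded=(2,1); open=[(1,1) g=3 f=7, (2,2) g=3 f=7, (3,1) g=1 f=7, (4,0) g=1 f=9]; closed=[(2,0), (2,1), (3,0)]

step 1: expand (2,1) (f=7, h=5) → closed; open now [(1,1) g=3 f=7, (2,2) g=3 f=7, (3,1) g=1 f=7, (4,0) g=1 f=9]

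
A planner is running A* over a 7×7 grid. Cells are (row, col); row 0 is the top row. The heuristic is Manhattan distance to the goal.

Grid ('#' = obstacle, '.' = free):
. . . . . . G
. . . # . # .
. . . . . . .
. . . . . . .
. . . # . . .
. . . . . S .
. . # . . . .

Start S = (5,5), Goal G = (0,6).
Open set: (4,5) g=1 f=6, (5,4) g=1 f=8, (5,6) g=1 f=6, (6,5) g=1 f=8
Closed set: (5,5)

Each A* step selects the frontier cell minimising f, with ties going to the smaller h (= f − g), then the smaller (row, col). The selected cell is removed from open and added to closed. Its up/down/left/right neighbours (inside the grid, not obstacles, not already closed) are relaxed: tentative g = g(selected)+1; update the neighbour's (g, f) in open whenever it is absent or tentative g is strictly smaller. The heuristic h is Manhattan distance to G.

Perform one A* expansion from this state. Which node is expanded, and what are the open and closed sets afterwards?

expanded=(4,5); open=[(3,5) g=2 f=6, (4,4) g=2 f=8, (4,6) g=2 f=6, (5,4) g=1 f=8, (5,6) g=1 f=6, (6,5) g=1 f=8]; closed=[(4,5), (5,5)]

step 1: expand (4,5) (f=6, h=5) → closed; open now [(3,5) g=2 f=6, (4,4) g=2 f=8, (4,6) g=2 f=6, (5,4) g=1 f=8, (5,6) g=1 f=6, (6,5) g=1 f=8]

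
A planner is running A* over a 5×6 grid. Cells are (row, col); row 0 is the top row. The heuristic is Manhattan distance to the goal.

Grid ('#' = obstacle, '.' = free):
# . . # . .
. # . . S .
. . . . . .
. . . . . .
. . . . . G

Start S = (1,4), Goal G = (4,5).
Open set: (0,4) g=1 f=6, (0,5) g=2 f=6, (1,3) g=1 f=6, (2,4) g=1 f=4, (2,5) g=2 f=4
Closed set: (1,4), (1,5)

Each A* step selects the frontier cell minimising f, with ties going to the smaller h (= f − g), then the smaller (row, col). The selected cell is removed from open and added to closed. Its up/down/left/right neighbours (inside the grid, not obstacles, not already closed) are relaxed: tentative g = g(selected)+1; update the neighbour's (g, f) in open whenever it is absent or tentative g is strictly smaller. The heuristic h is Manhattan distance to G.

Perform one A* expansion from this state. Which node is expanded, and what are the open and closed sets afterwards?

expanded=(2,5); open=[(0,4) g=1 f=6, (0,5) g=2 f=6, (1,3) g=1 f=6, (2,4) g=1 f=4, (3,5) g=3 f=4]; closed=[(1,4), (1,5), (2,5)]

step 1: expand (2,5) (f=4, h=2) → closed; open now [(0,4) g=1 f=6, (0,5) g=2 f=6, (1,3) g=1 f=6, (2,4) g=1 f=4, (3,5) g=3 f=4]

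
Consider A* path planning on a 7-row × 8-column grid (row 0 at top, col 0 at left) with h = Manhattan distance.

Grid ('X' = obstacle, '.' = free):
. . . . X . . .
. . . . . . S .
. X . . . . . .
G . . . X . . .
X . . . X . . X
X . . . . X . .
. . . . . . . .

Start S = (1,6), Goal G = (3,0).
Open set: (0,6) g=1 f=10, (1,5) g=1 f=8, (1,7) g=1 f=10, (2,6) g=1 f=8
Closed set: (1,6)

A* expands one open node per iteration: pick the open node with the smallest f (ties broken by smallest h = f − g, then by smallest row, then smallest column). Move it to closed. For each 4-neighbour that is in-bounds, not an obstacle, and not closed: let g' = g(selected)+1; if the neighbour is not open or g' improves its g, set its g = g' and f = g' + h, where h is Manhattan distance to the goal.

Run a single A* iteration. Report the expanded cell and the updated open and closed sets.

expanded=(1,5); open=[(0,5) g=2 f=10, (0,6) g=1 f=10, (1,4) g=2 f=8, (1,7) g=1 f=10, (2,5) g=2 f=8, (2,6) g=1 f=8]; closed=[(1,5), (1,6)]

step 1: expand (1,5) (f=8, h=7) → closed; open now [(0,5) g=2 f=10, (0,6) g=1 f=10, (1,4) g=2 f=8, (1,7) g=1 f=10, (2,5) g=2 f=8, (2,6) g=1 f=8]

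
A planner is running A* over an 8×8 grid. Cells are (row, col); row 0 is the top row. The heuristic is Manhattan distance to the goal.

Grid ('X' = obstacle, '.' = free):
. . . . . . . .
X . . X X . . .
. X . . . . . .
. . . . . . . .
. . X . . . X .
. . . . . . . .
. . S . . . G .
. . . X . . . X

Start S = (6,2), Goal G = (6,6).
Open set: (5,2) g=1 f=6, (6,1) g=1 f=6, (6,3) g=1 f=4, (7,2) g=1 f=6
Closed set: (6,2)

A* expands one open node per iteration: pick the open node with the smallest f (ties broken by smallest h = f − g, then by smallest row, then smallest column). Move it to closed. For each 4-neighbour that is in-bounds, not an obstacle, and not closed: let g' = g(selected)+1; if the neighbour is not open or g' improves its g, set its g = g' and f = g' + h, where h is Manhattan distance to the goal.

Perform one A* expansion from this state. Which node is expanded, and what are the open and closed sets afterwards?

step 1: expand (6,3) (f=4, h=3) → closed; open now [(5,2) g=1 f=6, (5,3) g=2 f=6, (6,1) g=1 f=6, (6,4) g=2 f=4, (7,2) g=1 f=6]

expanded=(6,3); open=[(5,2) g=1 f=6, (5,3) g=2 f=6, (6,1) g=1 f=6, (6,4) g=2 f=4, (7,2) g=1 f=6]; closed=[(6,2), (6,3)]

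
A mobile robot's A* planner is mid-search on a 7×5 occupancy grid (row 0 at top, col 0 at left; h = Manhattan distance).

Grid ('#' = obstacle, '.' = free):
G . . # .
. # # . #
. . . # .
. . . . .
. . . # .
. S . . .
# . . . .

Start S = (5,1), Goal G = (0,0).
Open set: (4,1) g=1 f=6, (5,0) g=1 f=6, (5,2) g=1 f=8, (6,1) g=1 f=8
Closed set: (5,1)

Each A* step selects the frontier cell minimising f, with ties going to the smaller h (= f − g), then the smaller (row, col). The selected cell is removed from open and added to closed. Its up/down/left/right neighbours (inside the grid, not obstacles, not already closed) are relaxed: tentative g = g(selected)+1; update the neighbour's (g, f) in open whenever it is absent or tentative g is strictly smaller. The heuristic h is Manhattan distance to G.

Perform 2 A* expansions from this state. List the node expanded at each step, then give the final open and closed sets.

order=[(4,1) → (3,1)]; open=[(2,1) g=3 f=6, (3,0) g=3 f=6, (3,2) g=3 f=8, (4,0) g=2 f=6, (4,2) g=2 f=8, (5,0) g=1 f=6, (5,2) g=1 f=8, (6,1) g=1 f=8]; closed=[(3,1), (4,1), (5,1)]

step 1: expand (4,1) (f=6, h=5) → closed; open now [(3,1) g=2 f=6, (4,0) g=2 f=6, (4,2) g=2 f=8, (5,0) g=1 f=6, (5,2) g=1 f=8, (6,1) g=1 f=8]
step 2: expand (3,1) (f=6, h=4) → closed; open now [(2,1) g=3 f=6, (3,0) g=3 f=6, (3,2) g=3 f=8, (4,0) g=2 f=6, (4,2) g=2 f=8, (5,0) g=1 f=6, (5,2) g=1 f=8, (6,1) g=1 f=8]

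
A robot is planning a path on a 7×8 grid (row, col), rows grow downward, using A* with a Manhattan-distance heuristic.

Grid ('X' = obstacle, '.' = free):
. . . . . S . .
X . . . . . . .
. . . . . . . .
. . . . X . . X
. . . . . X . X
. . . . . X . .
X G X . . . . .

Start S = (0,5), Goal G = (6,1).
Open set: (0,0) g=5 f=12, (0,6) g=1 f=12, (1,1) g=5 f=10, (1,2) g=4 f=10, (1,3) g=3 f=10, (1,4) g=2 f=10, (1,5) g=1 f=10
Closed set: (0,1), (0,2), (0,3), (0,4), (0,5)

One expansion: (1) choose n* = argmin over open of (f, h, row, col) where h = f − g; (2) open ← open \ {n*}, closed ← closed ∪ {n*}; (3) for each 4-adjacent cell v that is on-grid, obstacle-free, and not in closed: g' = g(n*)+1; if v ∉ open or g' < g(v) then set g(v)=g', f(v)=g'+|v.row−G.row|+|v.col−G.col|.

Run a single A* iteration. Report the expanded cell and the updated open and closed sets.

expanded=(1,1); open=[(0,0) g=5 f=12, (0,6) g=1 f=12, (1,2) g=4 f=10, (1,3) g=3 f=10, (1,4) g=2 f=10, (1,5) g=1 f=10, (2,1) g=6 f=10]; closed=[(0,1), (0,2), (0,3), (0,4), (0,5), (1,1)]

step 1: expand (1,1) (f=10, h=5) → closed; open now [(0,0) g=5 f=12, (0,6) g=1 f=12, (1,2) g=4 f=10, (1,3) g=3 f=10, (1,4) g=2 f=10, (1,5) g=1 f=10, (2,1) g=6 f=10]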